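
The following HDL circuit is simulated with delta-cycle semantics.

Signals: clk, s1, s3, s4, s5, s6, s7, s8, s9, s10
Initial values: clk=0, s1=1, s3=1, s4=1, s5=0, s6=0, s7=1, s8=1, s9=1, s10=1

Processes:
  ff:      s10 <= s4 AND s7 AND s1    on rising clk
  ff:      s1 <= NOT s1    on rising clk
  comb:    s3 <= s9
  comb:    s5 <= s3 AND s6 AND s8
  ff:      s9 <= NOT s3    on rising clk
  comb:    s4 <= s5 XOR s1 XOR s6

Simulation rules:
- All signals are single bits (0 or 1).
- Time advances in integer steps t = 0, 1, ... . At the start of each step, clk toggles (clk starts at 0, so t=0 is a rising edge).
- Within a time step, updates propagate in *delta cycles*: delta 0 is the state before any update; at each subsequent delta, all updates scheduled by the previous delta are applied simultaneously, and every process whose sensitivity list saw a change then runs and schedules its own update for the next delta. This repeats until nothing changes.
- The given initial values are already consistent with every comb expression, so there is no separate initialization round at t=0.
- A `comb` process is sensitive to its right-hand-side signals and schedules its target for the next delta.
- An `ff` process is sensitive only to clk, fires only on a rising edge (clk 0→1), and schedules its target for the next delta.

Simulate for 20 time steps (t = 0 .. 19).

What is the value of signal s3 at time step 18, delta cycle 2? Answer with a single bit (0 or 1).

0

t=0 Δ0: s4=1 s6=0 s5=0 s1=1 s3=1 s8=1 clk=0 s9=1 s10=1 s7=1
  Δ1: clk:0→1
  Δ2: s1:1→0, s9:1→0
  Δ3: s4:1→0, s3:1→0
  (3Δ to stable)
t=1 Δ0: s4=0 s6=0 s5=0 s1=0 s3=0 s8=1 clk=1 s9=0 s10=1 s7=1
  Δ1: clk:1→0
  (1Δ to stable)
t=2 Δ0: s4=0 s6=0 s5=0 s1=0 s3=0 s8=1 clk=0 s9=0 s10=1 s7=1
  Δ1: clk:0→1
  Δ2: s1:0→1, s9:0→1, s10:1→0
  Δ3: s4:0→1, s3:0→1
  (3Δ to stable)
t=3 Δ0: s4=1 s6=0 s5=0 s1=1 s3=1 s8=1 clk=1 s9=1 s10=0 s7=1
  Δ1: clk:1→0
  (1Δ to stable)
t=4 Δ0: s4=1 s6=0 s5=0 s1=1 s3=1 s8=1 clk=0 s9=1 s10=0 s7=1
  Δ1: clk:0→1
  Δ2: s1:1→0, s9:1→0, s10:0→1
  Δ3: s4:1→0, s3:1→0
  (3Δ to stable)
t=5 Δ0: s4=0 s6=0 s5=0 s1=0 s3=0 s8=1 clk=1 s9=0 s10=1 s7=1
  Δ1: clk:1→0
  (1Δ to stable)
t=6 Δ0: s4=0 s6=0 s5=0 s1=0 s3=0 s8=1 clk=0 s9=0 s10=1 s7=1
  Δ1: clk:0→1
  Δ2: s1:0→1, s9:0→1, s10:1→0
  Δ3: s4:0→1, s3:0→1
  (3Δ to stable)
t=7 Δ0: s4=1 s6=0 s5=0 s1=1 s3=1 s8=1 clk=1 s9=1 s10=0 s7=1
  Δ1: clk:1→0
  (1Δ to stable)
t=8 Δ0: s4=1 s6=0 s5=0 s1=1 s3=1 s8=1 clk=0 s9=1 s10=0 s7=1
  Δ1: clk:0→1
  Δ2: s1:1→0, s9:1→0, s10:0→1
  Δ3: s4:1→0, s3:1→0
  (3Δ to stable)
t=9 Δ0: s4=0 s6=0 s5=0 s1=0 s3=0 s8=1 clk=1 s9=0 s10=1 s7=1
  Δ1: clk:1→0
  (1Δ to stable)
t=10 Δ0: s4=0 s6=0 s5=0 s1=0 s3=0 s8=1 clk=0 s9=0 s10=1 s7=1
  Δ1: clk:0→1
  Δ2: s1:0→1, s9:0→1, s10:1→0
  Δ3: s4:0→1, s3:0→1
  (3Δ to stable)
t=11 Δ0: s4=1 s6=0 s5=0 s1=1 s3=1 s8=1 clk=1 s9=1 s10=0 s7=1
  Δ1: clk:1→0
  (1Δ to stable)
t=12 Δ0: s4=1 s6=0 s5=0 s1=1 s3=1 s8=1 clk=0 s9=1 s10=0 s7=1
  Δ1: clk:0→1
  Δ2: s1:1→0, s9:1→0, s10:0→1
  Δ3: s4:1→0, s3:1→0
  (3Δ to stable)
t=13 Δ0: s4=0 s6=0 s5=0 s1=0 s3=0 s8=1 clk=1 s9=0 s10=1 s7=1
  Δ1: clk:1→0
  (1Δ to stable)
t=14 Δ0: s4=0 s6=0 s5=0 s1=0 s3=0 s8=1 clk=0 s9=0 s10=1 s7=1
  Δ1: clk:0→1
  Δ2: s1:0→1, s9:0→1, s10:1→0
  Δ3: s4:0→1, s3:0→1
  (3Δ to stable)
t=15 Δ0: s4=1 s6=0 s5=0 s1=1 s3=1 s8=1 clk=1 s9=1 s10=0 s7=1
  Δ1: clk:1→0
  (1Δ to stable)
t=16 Δ0: s4=1 s6=0 s5=0 s1=1 s3=1 s8=1 clk=0 s9=1 s10=0 s7=1
  Δ1: clk:0→1
  Δ2: s1:1→0, s9:1→0, s10:0→1
  Δ3: s4:1→0, s3:1→0
  (3Δ to stable)
t=17 Δ0: s4=0 s6=0 s5=0 s1=0 s3=0 s8=1 clk=1 s9=0 s10=1 s7=1
  Δ1: clk:1→0
  (1Δ to stable)
t=18 Δ0: s4=0 s6=0 s5=0 s1=0 s3=0 s8=1 clk=0 s9=0 s10=1 s7=1
  Δ1: clk:0→1
  Δ2: s1:0→1, s9:0→1, s10:1→0
  Δ3: s4:0→1, s3:0→1
  (3Δ to stable)
t=19 Δ0: s4=1 s6=0 s5=0 s1=1 s3=1 s8=1 clk=1 s9=1 s10=0 s7=1
  Δ1: clk:1→0
  (1Δ to stable)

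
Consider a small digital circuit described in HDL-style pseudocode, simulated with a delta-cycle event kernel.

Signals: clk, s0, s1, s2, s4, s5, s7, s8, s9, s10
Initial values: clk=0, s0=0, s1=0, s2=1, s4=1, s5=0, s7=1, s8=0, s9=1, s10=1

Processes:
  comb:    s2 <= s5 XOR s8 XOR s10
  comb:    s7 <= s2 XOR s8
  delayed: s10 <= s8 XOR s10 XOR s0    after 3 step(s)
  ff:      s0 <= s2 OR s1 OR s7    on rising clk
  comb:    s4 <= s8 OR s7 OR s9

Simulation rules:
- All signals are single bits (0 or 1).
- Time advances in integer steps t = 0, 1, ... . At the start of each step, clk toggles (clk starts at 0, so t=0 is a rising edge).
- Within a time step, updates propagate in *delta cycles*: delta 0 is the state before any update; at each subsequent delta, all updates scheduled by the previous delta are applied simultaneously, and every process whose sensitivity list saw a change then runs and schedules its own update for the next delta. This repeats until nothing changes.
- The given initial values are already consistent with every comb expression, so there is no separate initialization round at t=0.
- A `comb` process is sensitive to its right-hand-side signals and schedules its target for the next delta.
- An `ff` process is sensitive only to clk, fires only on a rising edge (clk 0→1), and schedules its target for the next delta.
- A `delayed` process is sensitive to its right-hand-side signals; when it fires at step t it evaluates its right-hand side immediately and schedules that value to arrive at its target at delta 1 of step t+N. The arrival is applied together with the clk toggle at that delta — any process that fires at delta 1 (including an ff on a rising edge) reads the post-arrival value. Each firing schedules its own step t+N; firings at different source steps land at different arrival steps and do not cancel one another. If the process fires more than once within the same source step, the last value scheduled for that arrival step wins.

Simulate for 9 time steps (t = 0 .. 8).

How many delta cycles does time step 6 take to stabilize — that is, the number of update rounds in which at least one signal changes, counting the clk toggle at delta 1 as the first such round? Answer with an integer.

3

t=0 Δ0: s5=0 s10=1 s9=1 s4=1 s1=0 s7=1 s8=0 clk=0 s2=1 s0=0
  Δ1: clk:0→1
  Δ2: s0:0→1
  (2Δ to stable)
t=1 Δ0: s5=0 s10=1 s9=1 s4=1 s1=0 s7=1 s8=0 clk=1 s2=1 s0=1
  Δ1: clk:1→0
  (1Δ to stable)
t=2 Δ0: s5=0 s10=1 s9=1 s4=1 s1=0 s7=1 s8=0 clk=0 s2=1 s0=1
  Δ1: clk:0→1
  (1Δ to stable)
t=3 Δ0: s5=0 s10=1 s9=1 s4=1 s1=0 s7=1 s8=0 clk=1 s2=1 s0=1
  Δ1: s10:1→0, clk:1→0
  Δ2: s2:1→0
  Δ3: s7:1→0
  (3Δ to stable)
t=4 Δ0: s5=0 s10=0 s9=1 s4=1 s1=0 s7=0 s8=0 clk=0 s2=0 s0=1
  Δ1: clk:0→1
  Δ2: s0:1→0
  (2Δ to stable)
t=5 Δ0: s5=0 s10=0 s9=1 s4=1 s1=0 s7=0 s8=0 clk=1 s2=0 s0=0
  Δ1: clk:1→0
  (1Δ to stable)
t=6 Δ0: s5=0 s10=0 s9=1 s4=1 s1=0 s7=0 s8=0 clk=0 s2=0 s0=0
  Δ1: s10:0→1, clk:0→1
  Δ2: s2:0→1
  Δ3: s7:0→1
  (3Δ to stable)
t=7 Δ0: s5=0 s10=1 s9=1 s4=1 s1=0 s7=1 s8=0 clk=1 s2=1 s0=0
  Δ1: s10:1→0, clk:1→0
  Δ2: s2:1→0
  Δ3: s7:1→0
  (3Δ to stable)
t=8 Δ0: s5=0 s10=0 s9=1 s4=1 s1=0 s7=0 s8=0 clk=0 s2=0 s0=0
  Δ1: clk:0→1
  (1Δ to stable)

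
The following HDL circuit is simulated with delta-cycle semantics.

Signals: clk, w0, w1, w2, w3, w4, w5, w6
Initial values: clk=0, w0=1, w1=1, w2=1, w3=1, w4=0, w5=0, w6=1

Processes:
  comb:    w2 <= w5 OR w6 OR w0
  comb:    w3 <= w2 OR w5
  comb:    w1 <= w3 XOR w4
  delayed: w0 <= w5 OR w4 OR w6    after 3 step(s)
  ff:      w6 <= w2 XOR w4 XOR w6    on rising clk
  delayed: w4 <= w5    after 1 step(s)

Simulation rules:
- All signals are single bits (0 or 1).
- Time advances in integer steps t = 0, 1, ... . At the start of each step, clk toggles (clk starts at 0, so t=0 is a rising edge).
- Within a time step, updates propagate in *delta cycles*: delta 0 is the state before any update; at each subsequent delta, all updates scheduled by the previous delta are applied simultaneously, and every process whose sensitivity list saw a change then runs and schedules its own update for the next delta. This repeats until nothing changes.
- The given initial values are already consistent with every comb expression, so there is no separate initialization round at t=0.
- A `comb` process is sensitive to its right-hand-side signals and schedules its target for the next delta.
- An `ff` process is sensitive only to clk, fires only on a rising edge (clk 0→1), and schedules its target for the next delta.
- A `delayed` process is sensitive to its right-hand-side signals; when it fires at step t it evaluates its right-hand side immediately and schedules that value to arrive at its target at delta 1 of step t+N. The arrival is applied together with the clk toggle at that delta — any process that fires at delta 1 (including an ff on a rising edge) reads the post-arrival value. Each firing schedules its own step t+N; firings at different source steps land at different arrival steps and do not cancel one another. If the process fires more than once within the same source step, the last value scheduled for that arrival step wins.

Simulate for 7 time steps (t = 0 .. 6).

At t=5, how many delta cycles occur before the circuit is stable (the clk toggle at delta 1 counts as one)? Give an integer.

4

[bits: w2,w5,clk,w6,w3,w1,w4,w0]
t=0: Δ0=10011101 Δ1=10111101 Δ2=10101101 | 2Δ
t=1: Δ0=10101101 Δ1=10001101 | 1Δ
t=2: Δ0=10001101 Δ1=10101101 Δ2=10111101 | 2Δ
t=3: Δ0=10111101 Δ1=10011100 | 1Δ
t=4: Δ0=10011100 Δ1=10111100 Δ2=10101100 Δ3=00101100 Δ4=00100100 Δ5=00100000 | 5Δ
t=5: Δ0=00100000 Δ1=00000001 Δ2=10000001 Δ3=10001001 Δ4=10001101 | 4Δ
t=6: Δ0=10001101 Δ1=10101101 Δ2=10111101 | 2Δ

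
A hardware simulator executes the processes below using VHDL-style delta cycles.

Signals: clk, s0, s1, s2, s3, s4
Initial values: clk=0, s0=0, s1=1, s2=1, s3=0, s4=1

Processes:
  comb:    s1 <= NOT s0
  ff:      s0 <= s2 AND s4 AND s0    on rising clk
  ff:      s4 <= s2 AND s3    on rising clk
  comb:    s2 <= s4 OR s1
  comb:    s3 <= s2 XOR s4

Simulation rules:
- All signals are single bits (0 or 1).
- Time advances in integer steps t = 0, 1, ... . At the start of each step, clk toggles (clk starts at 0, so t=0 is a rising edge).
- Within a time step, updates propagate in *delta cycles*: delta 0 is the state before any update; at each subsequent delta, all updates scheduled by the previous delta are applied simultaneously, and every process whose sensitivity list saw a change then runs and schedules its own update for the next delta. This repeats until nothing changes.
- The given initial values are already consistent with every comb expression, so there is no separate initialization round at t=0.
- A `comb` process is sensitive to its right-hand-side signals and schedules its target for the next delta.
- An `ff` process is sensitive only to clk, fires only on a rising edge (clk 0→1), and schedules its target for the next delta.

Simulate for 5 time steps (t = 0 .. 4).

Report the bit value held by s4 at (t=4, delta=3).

0

t0.Δ0 s2=1 s0=0 s3=0 s4=1 clk=0 s1=1
t0.Δ1 s2=1 s0=0 s3=0 s4=1 clk=1 s1=1
t0.Δ2 s2=1 s0=0 s3=0 s4=0 clk=1 s1=1
t0.Δ3 s2=1 s0=0 s3=1 s4=0 clk=1 s1=1
t1.Δ0 s2=1 s0=0 s3=1 s4=0 clk=1 s1=1
t1.Δ1 s2=1 s0=0 s3=1 s4=0 clk=0 s1=1
t2.Δ0 s2=1 s0=0 s3=1 s4=0 clk=0 s1=1
t2.Δ1 s2=1 s0=0 s3=1 s4=0 clk=1 s1=1
t2.Δ2 s2=1 s0=0 s3=1 s4=1 clk=1 s1=1
t2.Δ3 s2=1 s0=0 s3=0 s4=1 clk=1 s1=1
t3.Δ0 s2=1 s0=0 s3=0 s4=1 clk=1 s1=1
t3.Δ1 s2=1 s0=0 s3=0 s4=1 clk=0 s1=1
t4.Δ0 s2=1 s0=0 s3=0 s4=1 clk=0 s1=1
t4.Δ1 s2=1 s0=0 s3=0 s4=1 clk=1 s1=1
t4.Δ2 s2=1 s0=0 s3=0 s4=0 clk=1 s1=1
t4.Δ3 s2=1 s0=0 s3=1 s4=0 clk=1 s1=1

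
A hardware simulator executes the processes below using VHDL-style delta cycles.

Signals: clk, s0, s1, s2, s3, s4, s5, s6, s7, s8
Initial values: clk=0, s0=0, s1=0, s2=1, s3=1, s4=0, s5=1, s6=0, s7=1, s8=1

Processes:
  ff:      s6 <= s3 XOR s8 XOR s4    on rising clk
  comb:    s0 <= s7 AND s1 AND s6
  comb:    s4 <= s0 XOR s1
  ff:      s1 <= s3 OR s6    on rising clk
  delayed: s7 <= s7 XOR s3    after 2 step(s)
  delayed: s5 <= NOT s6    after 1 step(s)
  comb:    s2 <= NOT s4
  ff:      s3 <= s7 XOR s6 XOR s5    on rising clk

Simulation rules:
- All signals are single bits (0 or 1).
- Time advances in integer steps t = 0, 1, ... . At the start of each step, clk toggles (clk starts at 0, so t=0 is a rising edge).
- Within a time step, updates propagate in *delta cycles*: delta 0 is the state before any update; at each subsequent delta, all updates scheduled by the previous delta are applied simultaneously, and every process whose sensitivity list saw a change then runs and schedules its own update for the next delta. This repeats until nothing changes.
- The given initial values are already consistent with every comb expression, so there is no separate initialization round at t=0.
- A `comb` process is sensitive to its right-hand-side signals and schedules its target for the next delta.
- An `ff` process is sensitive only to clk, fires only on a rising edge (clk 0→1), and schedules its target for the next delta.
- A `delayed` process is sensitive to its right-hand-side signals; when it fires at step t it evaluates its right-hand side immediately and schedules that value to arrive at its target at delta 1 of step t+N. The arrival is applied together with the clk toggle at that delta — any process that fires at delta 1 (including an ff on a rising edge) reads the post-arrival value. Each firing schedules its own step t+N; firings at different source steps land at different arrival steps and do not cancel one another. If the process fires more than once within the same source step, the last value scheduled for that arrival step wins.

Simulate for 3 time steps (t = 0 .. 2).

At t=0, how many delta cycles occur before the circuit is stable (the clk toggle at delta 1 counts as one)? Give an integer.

t=0 Δ0: s7=1 clk=0 s6=0 s2=1 s3=1 s8=1 s5=1 s4=0 s1=0 s0=0
  Δ1: clk:0→1
  Δ2: s3:1→0, s1:0→1
  Δ3: s4:0→1
  Δ4: s2:1→0
  (4Δ to stable)
t=1 Δ0: s7=1 clk=1 s6=0 s2=0 s3=0 s8=1 s5=1 s4=1 s1=1 s0=0
  Δ1: clk:1→0
  (1Δ to stable)
t=2 Δ0: s7=1 clk=0 s6=0 s2=0 s3=0 s8=1 s5=1 s4=1 s1=1 s0=0
  Δ1: clk:0→1
  Δ2: s1:1→0
  Δ3: s4:1→0
  Δ4: s2:0→1
  (4Δ to stable)

4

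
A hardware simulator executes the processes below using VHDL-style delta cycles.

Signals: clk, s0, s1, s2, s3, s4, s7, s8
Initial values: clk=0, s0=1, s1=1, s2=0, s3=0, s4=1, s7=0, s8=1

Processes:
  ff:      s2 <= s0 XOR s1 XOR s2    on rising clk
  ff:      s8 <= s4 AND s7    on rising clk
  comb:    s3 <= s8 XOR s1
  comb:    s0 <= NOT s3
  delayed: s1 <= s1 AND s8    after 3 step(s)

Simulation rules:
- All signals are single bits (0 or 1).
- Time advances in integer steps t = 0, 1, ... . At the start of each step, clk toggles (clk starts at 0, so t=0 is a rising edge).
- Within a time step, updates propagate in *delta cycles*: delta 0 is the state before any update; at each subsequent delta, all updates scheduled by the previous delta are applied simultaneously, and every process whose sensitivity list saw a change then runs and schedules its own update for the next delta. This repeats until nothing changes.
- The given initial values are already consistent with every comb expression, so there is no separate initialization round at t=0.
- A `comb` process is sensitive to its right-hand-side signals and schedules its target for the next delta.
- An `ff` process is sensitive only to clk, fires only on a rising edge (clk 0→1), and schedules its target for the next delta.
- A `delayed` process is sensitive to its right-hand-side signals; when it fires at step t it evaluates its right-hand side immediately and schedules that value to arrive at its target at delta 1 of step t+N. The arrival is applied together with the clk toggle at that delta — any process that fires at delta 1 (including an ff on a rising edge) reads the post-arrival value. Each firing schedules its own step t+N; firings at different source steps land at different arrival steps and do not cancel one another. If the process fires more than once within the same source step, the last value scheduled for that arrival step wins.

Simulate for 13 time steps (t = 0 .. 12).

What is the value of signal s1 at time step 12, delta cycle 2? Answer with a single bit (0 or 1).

0

[bits: s8,s4,s3,s2,s1,clk,s0,s7]
t=0: Δ0=11001010 Δ1=11001110 Δ2=01001110 Δ3=01101110 Δ4=01101100 | 4Δ
t=1: Δ0=01101100 Δ1=01101000 | 1Δ
t=2: Δ0=01101000 Δ1=01101100 Δ2=01111100 | 2Δ
t=3: Δ0=01111100 Δ1=01110000 Δ2=01010000 Δ3=01010010 | 3Δ
t=4: Δ0=01010010 Δ1=01010110 Δ2=01000110 | 2Δ
t=5: Δ0=01000110 Δ1=01000010 | 1Δ
t=6: Δ0=01000010 Δ1=01000110 Δ2=01010110 | 2Δ
t=7: Δ0=01010110 Δ1=01010010 | 1Δ
t=8: Δ0=01010010 Δ1=01010110 Δ2=01000110 | 2Δ
t=9: Δ0=01000110 Δ1=01000010 | 1Δ
t=10: Δ0=01000010 Δ1=01000110 Δ2=01010110 | 2Δ
t=11: Δ0=01010110 Δ1=01010010 | 1Δ
t=12: Δ0=01010010 Δ1=01010110 Δ2=01000110 | 2Δ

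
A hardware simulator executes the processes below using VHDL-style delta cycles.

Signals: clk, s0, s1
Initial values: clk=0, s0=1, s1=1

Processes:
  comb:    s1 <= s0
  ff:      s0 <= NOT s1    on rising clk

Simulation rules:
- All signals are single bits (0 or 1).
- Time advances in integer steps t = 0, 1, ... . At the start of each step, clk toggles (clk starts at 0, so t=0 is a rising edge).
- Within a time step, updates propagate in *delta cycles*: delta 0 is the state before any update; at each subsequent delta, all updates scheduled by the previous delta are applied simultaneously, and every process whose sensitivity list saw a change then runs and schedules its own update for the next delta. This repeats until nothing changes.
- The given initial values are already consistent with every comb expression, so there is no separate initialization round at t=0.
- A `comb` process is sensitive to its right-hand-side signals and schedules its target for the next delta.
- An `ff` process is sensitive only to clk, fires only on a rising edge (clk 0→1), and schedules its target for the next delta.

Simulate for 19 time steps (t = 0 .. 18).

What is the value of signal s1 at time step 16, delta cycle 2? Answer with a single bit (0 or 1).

t=0 Δ0: clk=0 s0=1 s1=1
  Δ1: clk:0→1
  Δ2: s0:1→0
  Δ3: s1:1→0
  (3Δ to stable)
t=1 Δ0: clk=1 s0=0 s1=0
  Δ1: clk:1→0
  (1Δ to stable)
t=2 Δ0: clk=0 s0=0 s1=0
  Δ1: clk:0→1
  Δ2: s0:0→1
  Δ3: s1:0→1
  (3Δ to stable)
t=3 Δ0: clk=1 s0=1 s1=1
  Δ1: clk:1→0
  (1Δ to stable)
t=4 Δ0: clk=0 s0=1 s1=1
  Δ1: clk:0→1
  Δ2: s0:1→0
  Δ3: s1:1→0
  (3Δ to stable)
t=5 Δ0: clk=1 s0=0 s1=0
  Δ1: clk:1→0
  (1Δ to stable)
t=6 Δ0: clk=0 s0=0 s1=0
  Δ1: clk:0→1
  Δ2: s0:0→1
  Δ3: s1:0→1
  (3Δ to stable)
t=7 Δ0: clk=1 s0=1 s1=1
  Δ1: clk:1→0
  (1Δ to stable)
t=8 Δ0: clk=0 s0=1 s1=1
  Δ1: clk:0→1
  Δ2: s0:1→0
  Δ3: s1:1→0
  (3Δ to stable)
t=9 Δ0: clk=1 s0=0 s1=0
  Δ1: clk:1→0
  (1Δ to stable)
t=10 Δ0: clk=0 s0=0 s1=0
  Δ1: clk:0→1
  Δ2: s0:0→1
  Δ3: s1:0→1
  (3Δ to stable)
t=11 Δ0: clk=1 s0=1 s1=1
  Δ1: clk:1→0
  (1Δ to stable)
t=12 Δ0: clk=0 s0=1 s1=1
  Δ1: clk:0→1
  Δ2: s0:1→0
  Δ3: s1:1→0
  (3Δ to stable)
t=13 Δ0: clk=1 s0=0 s1=0
  Δ1: clk:1→0
  (1Δ to stable)
t=14 Δ0: clk=0 s0=0 s1=0
  Δ1: clk:0→1
  Δ2: s0:0→1
  Δ3: s1:0→1
  (3Δ to stable)
t=15 Δ0: clk=1 s0=1 s1=1
  Δ1: clk:1→0
  (1Δ to stable)
t=16 Δ0: clk=0 s0=1 s1=1
  Δ1: clk:0→1
  Δ2: s0:1→0
  Δ3: s1:1→0
  (3Δ to stable)
t=17 Δ0: clk=1 s0=0 s1=0
  Δ1: clk:1→0
  (1Δ to stable)
t=18 Δ0: clk=0 s0=0 s1=0
  Δ1: clk:0→1
  Δ2: s0:0→1
  Δ3: s1:0→1
  (3Δ to stable)

1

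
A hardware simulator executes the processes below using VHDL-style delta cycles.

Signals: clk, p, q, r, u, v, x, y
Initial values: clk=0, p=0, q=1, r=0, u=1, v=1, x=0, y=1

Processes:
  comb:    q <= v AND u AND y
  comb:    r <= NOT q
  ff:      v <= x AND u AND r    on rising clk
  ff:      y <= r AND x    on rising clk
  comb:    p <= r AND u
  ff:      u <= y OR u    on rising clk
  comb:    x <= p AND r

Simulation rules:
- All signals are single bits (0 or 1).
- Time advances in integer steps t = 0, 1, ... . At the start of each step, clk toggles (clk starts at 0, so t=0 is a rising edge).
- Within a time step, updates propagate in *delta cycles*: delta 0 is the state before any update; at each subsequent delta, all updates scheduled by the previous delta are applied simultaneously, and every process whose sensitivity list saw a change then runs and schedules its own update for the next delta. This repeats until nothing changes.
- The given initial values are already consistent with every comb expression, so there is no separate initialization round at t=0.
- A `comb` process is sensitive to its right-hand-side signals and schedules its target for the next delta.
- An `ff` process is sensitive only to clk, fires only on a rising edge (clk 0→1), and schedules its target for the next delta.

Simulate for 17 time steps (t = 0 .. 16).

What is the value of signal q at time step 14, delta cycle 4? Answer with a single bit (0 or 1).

t0.Δ0 x=0 u=1 clk=0 r=0 v=1 y=1 q=1 p=0
t0.Δ1 x=0 u=1 clk=1 r=0 v=1 y=1 q=1 p=0
t0.Δ2 x=0 u=1 clk=1 r=0 v=0 y=0 q=1 p=0
t0.Δ3 x=0 u=1 clk=1 r=0 v=0 y=0 q=0 p=0
t0.Δ4 x=0 u=1 clk=1 r=1 v=0 y=0 q=0 p=0
t0.Δ5 x=0 u=1 clk=1 r=1 v=0 y=0 q=0 p=1
t0.Δ6 x=1 u=1 clk=1 r=1 v=0 y=0 q=0 p=1
t1.Δ0 x=1 u=1 clk=1 r=1 v=0 y=0 q=0 p=1
t1.Δ1 x=1 u=1 clk=0 r=1 v=0 y=0 q=0 p=1
t2.Δ0 x=1 u=1 clk=0 r=1 v=0 y=0 q=0 p=1
t2.Δ1 x=1 u=1 clk=1 r=1 v=0 y=0 q=0 p=1
t2.Δ2 x=1 u=1 clk=1 r=1 v=1 y=1 q=0 p=1
t2.Δ3 x=1 u=1 clk=1 r=1 v=1 y=1 q=1 p=1
t2.Δ4 x=1 u=1 clk=1 r=0 v=1 y=1 q=1 p=1
t2.Δ5 x=0 u=1 clk=1 r=0 v=1 y=1 q=1 p=0
t3.Δ0 x=0 u=1 clk=1 r=0 v=1 y=1 q=1 p=0
t3.Δ1 x=0 u=1 clk=0 r=0 v=1 y=1 q=1 p=0
t4.Δ0 x=0 u=1 clk=0 r=0 v=1 y=1 q=1 p=0
t4.Δ1 x=0 u=1 clk=1 r=0 v=1 y=1 q=1 p=0
t4.Δ2 x=0 u=1 clk=1 r=0 v=0 y=0 q=1 p=0
t4.Δ3 x=0 u=1 clk=1 r=0 v=0 y=0 q=0 p=0
t4.Δ4 x=0 u=1 clk=1 r=1 v=0 y=0 q=0 p=0
t4.Δ5 x=0 u=1 clk=1 r=1 v=0 y=0 q=0 p=1
t4.Δ6 x=1 u=1 clk=1 r=1 v=0 y=0 q=0 p=1
t5.Δ0 x=1 u=1 clk=1 r=1 v=0 y=0 q=0 p=1
t5.Δ1 x=1 u=1 clk=0 r=1 v=0 y=0 q=0 p=1
t6.Δ0 x=1 u=1 clk=0 r=1 v=0 y=0 q=0 p=1
t6.Δ1 x=1 u=1 clk=1 r=1 v=0 y=0 q=0 p=1
t6.Δ2 x=1 u=1 clk=1 r=1 v=1 y=1 q=0 p=1
t6.Δ3 x=1 u=1 clk=1 r=1 v=1 y=1 q=1 p=1
t6.Δ4 x=1 u=1 clk=1 r=0 v=1 y=1 q=1 p=1
t6.Δ5 x=0 u=1 clk=1 r=0 v=1 y=1 q=1 p=0
t7.Δ0 x=0 u=1 clk=1 r=0 v=1 y=1 q=1 p=0
t7.Δ1 x=0 u=1 clk=0 r=0 v=1 y=1 q=1 p=0
t8.Δ0 x=0 u=1 clk=0 r=0 v=1 y=1 q=1 p=0
t8.Δ1 x=0 u=1 clk=1 r=0 v=1 y=1 q=1 p=0
t8.Δ2 x=0 u=1 clk=1 r=0 v=0 y=0 q=1 p=0
t8.Δ3 x=0 u=1 clk=1 r=0 v=0 y=0 q=0 p=0
t8.Δ4 x=0 u=1 clk=1 r=1 v=0 y=0 q=0 p=0
t8.Δ5 x=0 u=1 clk=1 r=1 v=0 y=0 q=0 p=1
t8.Δ6 x=1 u=1 clk=1 r=1 v=0 y=0 q=0 p=1
t9.Δ0 x=1 u=1 clk=1 r=1 v=0 y=0 q=0 p=1
t9.Δ1 x=1 u=1 clk=0 r=1 v=0 y=0 q=0 p=1
t10.Δ0 x=1 u=1 clk=0 r=1 v=0 y=0 q=0 p=1
t10.Δ1 x=1 u=1 clk=1 r=1 v=0 y=0 q=0 p=1
t10.Δ2 x=1 u=1 clk=1 r=1 v=1 y=1 q=0 p=1
t10.Δ3 x=1 u=1 clk=1 r=1 v=1 y=1 q=1 p=1
t10.Δ4 x=1 u=1 clk=1 r=0 v=1 y=1 q=1 p=1
t10.Δ5 x=0 u=1 clk=1 r=0 v=1 y=1 q=1 p=0
t11.Δ0 x=0 u=1 clk=1 r=0 v=1 y=1 q=1 p=0
t11.Δ1 x=0 u=1 clk=0 r=0 v=1 y=1 q=1 p=0
t12.Δ0 x=0 u=1 clk=0 r=0 v=1 y=1 q=1 p=0
t12.Δ1 x=0 u=1 clk=1 r=0 v=1 y=1 q=1 p=0
t12.Δ2 x=0 u=1 clk=1 r=0 v=0 y=0 q=1 p=0
t12.Δ3 x=0 u=1 clk=1 r=0 v=0 y=0 q=0 p=0
t12.Δ4 x=0 u=1 clk=1 r=1 v=0 y=0 q=0 p=0
t12.Δ5 x=0 u=1 clk=1 r=1 v=0 y=0 q=0 p=1
t12.Δ6 x=1 u=1 clk=1 r=1 v=0 y=0 q=0 p=1
t13.Δ0 x=1 u=1 clk=1 r=1 v=0 y=0 q=0 p=1
t13.Δ1 x=1 u=1 clk=0 r=1 v=0 y=0 q=0 p=1
t14.Δ0 x=1 u=1 clk=0 r=1 v=0 y=0 q=0 p=1
t14.Δ1 x=1 u=1 clk=1 r=1 v=0 y=0 q=0 p=1
t14.Δ2 x=1 u=1 clk=1 r=1 v=1 y=1 q=0 p=1
t14.Δ3 x=1 u=1 clk=1 r=1 v=1 y=1 q=1 p=1
t14.Δ4 x=1 u=1 clk=1 r=0 v=1 y=1 q=1 p=1
t14.Δ5 x=0 u=1 clk=1 r=0 v=1 y=1 q=1 p=0
t15.Δ0 x=0 u=1 clk=1 r=0 v=1 y=1 q=1 p=0
t15.Δ1 x=0 u=1 clk=0 r=0 v=1 y=1 q=1 p=0
t16.Δ0 x=0 u=1 clk=0 r=0 v=1 y=1 q=1 p=0
t16.Δ1 x=0 u=1 clk=1 r=0 v=1 y=1 q=1 p=0
t16.Δ2 x=0 u=1 clk=1 r=0 v=0 y=0 q=1 p=0
t16.Δ3 x=0 u=1 clk=1 r=0 v=0 y=0 q=0 p=0
t16.Δ4 x=0 u=1 clk=1 r=1 v=0 y=0 q=0 p=0
t16.Δ5 x=0 u=1 clk=1 r=1 v=0 y=0 q=0 p=1
t16.Δ6 x=1 u=1 clk=1 r=1 v=0 y=0 q=0 p=1

1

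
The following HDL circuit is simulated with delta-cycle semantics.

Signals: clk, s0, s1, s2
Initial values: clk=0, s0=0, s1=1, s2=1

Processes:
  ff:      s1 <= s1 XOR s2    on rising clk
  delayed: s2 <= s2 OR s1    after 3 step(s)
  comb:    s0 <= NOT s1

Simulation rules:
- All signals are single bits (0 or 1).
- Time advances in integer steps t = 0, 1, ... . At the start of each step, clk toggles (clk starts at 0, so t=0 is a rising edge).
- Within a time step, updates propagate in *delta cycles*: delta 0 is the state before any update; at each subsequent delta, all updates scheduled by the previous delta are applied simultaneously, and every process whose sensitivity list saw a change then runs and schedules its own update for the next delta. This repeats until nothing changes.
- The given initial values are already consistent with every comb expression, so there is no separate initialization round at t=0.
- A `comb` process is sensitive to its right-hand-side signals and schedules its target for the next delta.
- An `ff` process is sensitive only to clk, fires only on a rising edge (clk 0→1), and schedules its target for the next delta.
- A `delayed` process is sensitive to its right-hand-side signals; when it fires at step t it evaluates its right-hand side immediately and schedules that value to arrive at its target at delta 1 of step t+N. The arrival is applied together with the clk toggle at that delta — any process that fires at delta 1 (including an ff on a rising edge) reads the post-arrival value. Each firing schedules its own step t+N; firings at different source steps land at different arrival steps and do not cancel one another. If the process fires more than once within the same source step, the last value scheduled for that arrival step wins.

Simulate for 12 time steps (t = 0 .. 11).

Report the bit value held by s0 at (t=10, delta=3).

t=0 Δ0: clk=0 s0=0 s1=1 s2=1
  Δ1: clk:0→1
  Δ2: s1:1→0
  Δ3: s0:0→1
  (3Δ to stable)
t=1 Δ0: clk=1 s0=1 s1=0 s2=1
  Δ1: clk:1→0
  (1Δ to stable)
t=2 Δ0: clk=0 s0=1 s1=0 s2=1
  Δ1: clk:0→1
  Δ2: s1:0→1
  Δ3: s0:1→0
  (3Δ to stable)
t=3 Δ0: clk=1 s0=0 s1=1 s2=1
  Δ1: clk:1→0
  (1Δ to stable)
t=4 Δ0: clk=0 s0=0 s1=1 s2=1
  Δ1: clk:0→1
  Δ2: s1:1→0
  Δ3: s0:0→1
  (3Δ to stable)
t=5 Δ0: clk=1 s0=1 s1=0 s2=1
  Δ1: clk:1→0
  (1Δ to stable)
t=6 Δ0: clk=0 s0=1 s1=0 s2=1
  Δ1: clk:0→1
  Δ2: s1:0→1
  Δ3: s0:1→0
  (3Δ to stable)
t=7 Δ0: clk=1 s0=0 s1=1 s2=1
  Δ1: clk:1→0
  (1Δ to stable)
t=8 Δ0: clk=0 s0=0 s1=1 s2=1
  Δ1: clk:0→1
  Δ2: s1:1→0
  Δ3: s0:0→1
  (3Δ to stable)
t=9 Δ0: clk=1 s0=1 s1=0 s2=1
  Δ1: clk:1→0
  (1Δ to stable)
t=10 Δ0: clk=0 s0=1 s1=0 s2=1
  Δ1: clk:0→1
  Δ2: s1:0→1
  Δ3: s0:1→0
  (3Δ to stable)
t=11 Δ0: clk=1 s0=0 s1=1 s2=1
  Δ1: clk:1→0
  (1Δ to stable)

0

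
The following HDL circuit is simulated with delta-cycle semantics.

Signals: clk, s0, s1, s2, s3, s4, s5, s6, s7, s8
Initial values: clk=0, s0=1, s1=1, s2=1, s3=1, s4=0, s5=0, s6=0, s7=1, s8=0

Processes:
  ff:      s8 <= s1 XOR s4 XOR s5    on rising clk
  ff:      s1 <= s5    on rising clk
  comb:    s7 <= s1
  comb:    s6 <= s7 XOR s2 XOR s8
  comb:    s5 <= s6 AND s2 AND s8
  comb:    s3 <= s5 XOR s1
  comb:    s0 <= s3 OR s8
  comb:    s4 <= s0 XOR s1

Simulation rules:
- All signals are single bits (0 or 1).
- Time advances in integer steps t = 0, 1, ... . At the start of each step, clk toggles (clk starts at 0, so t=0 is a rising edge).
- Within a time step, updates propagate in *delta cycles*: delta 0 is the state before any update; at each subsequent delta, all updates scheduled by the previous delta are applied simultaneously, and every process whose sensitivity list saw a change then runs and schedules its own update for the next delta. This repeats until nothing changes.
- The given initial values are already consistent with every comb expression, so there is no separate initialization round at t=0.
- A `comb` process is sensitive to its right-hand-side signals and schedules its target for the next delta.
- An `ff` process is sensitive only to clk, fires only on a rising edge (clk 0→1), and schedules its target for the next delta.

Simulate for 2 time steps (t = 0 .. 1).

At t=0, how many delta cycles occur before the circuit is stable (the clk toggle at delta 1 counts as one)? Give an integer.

t=0 Δ0: s0=1 s6=0 s7=1 s1=1 s4=0 s3=1 clk=0 s2=1 s5=0 s8=0
  Δ1: clk:0→1
  Δ2: s1:1→0, s8:0→1
  Δ3: s6:0→1, s7:1→0, s4:0→1, s3:1→0
  Δ4: s6:1→0, s5:0→1
  Δ5: s3:0→1, s5:1→0
  Δ6: s3:1→0
  (6Δ to stable)
t=1 Δ0: s0=1 s6=0 s7=0 s1=0 s4=1 s3=0 clk=1 s2=1 s5=0 s8=1
  Δ1: clk:1→0
  (1Δ to stable)

6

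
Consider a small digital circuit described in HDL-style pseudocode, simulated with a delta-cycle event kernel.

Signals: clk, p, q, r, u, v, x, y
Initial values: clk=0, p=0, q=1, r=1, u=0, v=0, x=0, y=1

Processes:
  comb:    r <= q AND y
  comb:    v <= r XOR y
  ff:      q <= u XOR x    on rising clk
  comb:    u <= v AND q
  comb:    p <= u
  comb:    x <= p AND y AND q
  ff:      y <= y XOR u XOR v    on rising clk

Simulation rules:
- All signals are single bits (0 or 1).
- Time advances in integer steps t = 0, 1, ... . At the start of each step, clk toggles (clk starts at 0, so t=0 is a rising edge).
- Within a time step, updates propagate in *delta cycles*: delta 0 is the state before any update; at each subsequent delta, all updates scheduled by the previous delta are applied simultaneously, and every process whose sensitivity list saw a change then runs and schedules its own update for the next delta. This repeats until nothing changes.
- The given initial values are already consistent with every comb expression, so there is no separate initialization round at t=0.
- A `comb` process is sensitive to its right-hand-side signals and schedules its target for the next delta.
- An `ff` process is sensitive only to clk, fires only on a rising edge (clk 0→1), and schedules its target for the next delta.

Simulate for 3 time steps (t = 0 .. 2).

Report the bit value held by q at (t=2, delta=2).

0

t=0 Δ0: x=0 v=0 p=0 r=1 u=0 clk=0 y=1 q=1
  Δ1: clk:0→1
  Δ2: q:1→0
  Δ3: r:1→0
  Δ4: v:0→1
  (4Δ to stable)
t=1 Δ0: x=0 v=1 p=0 r=0 u=0 clk=1 y=1 q=0
  Δ1: clk:1→0
  (1Δ to stable)
t=2 Δ0: x=0 v=1 p=0 r=0 u=0 clk=0 y=1 q=0
  Δ1: clk:0→1
  Δ2: y:1→0
  Δ3: v:1→0
  (3Δ to stable)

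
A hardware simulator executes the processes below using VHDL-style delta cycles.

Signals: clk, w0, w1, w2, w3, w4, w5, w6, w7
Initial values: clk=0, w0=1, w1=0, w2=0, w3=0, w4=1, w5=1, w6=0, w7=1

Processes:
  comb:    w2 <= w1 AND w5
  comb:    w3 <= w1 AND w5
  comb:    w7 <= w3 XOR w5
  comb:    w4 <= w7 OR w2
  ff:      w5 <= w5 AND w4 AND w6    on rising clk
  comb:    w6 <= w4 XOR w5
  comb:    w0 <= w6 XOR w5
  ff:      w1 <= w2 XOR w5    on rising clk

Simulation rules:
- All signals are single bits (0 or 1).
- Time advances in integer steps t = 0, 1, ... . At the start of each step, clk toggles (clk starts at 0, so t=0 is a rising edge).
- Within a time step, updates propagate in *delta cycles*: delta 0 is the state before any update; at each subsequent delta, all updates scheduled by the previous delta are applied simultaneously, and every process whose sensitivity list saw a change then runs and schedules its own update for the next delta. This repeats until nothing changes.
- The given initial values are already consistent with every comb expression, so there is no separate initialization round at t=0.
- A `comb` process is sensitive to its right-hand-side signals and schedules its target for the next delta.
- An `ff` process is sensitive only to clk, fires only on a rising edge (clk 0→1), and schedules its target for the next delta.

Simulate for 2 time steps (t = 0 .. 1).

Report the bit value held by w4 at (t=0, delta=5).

0

t0.Δ0 w3=0 w5=1 clk=0 w0=1 w4=1 w6=0 w7=1 w2=0 w1=0
t0.Δ1 w3=0 w5=1 clk=1 w0=1 w4=1 w6=0 w7=1 w2=0 w1=0
t0.Δ2 w3=0 w5=0 clk=1 w0=1 w4=1 w6=0 w7=1 w2=0 w1=1
t0.Δ3 w3=0 w5=0 clk=1 w0=0 w4=1 w6=1 w7=0 w2=0 w1=1
t0.Δ4 w3=0 w5=0 clk=1 w0=1 w4=0 w6=1 w7=0 w2=0 w1=1
t0.Δ5 w3=0 w5=0 clk=1 w0=1 w4=0 w6=0 w7=0 w2=0 w1=1
t0.Δ6 w3=0 w5=0 clk=1 w0=0 w4=0 w6=0 w7=0 w2=0 w1=1
t1.Δ0 w3=0 w5=0 clk=1 w0=0 w4=0 w6=0 w7=0 w2=0 w1=1
t1.Δ1 w3=0 w5=0 clk=0 w0=0 w4=0 w6=0 w7=0 w2=0 w1=1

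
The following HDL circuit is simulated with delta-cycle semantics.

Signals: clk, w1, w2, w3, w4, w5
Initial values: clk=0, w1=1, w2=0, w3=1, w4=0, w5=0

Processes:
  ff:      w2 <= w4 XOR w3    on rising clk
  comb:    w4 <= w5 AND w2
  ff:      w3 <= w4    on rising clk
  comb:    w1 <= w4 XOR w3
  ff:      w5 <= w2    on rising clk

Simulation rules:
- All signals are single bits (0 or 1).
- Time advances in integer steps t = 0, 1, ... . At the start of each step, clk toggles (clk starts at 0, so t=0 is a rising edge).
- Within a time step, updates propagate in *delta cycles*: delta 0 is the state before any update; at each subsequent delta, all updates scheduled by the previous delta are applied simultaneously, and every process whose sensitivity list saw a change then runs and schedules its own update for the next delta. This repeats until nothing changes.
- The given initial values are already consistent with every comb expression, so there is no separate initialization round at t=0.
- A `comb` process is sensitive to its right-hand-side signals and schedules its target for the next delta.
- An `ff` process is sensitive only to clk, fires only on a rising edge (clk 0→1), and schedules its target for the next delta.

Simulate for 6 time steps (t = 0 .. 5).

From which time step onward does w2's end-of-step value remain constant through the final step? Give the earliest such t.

2

[bits: clk,w5,w3,w4,w2,w1]
t=0: Δ0=001001 Δ1=101001 Δ2=100011 Δ3=100010 | 3Δ
t=1: Δ0=100010 Δ1=000010 | 1Δ
t=2: Δ0=000010 Δ1=100010 Δ2=110000 | 2Δ
t=3: Δ0=110000 Δ1=010000 | 1Δ
t=4: Δ0=010000 Δ1=110000 Δ2=100000 | 2Δ
t=5: Δ0=100000 Δ1=000000 | 1Δ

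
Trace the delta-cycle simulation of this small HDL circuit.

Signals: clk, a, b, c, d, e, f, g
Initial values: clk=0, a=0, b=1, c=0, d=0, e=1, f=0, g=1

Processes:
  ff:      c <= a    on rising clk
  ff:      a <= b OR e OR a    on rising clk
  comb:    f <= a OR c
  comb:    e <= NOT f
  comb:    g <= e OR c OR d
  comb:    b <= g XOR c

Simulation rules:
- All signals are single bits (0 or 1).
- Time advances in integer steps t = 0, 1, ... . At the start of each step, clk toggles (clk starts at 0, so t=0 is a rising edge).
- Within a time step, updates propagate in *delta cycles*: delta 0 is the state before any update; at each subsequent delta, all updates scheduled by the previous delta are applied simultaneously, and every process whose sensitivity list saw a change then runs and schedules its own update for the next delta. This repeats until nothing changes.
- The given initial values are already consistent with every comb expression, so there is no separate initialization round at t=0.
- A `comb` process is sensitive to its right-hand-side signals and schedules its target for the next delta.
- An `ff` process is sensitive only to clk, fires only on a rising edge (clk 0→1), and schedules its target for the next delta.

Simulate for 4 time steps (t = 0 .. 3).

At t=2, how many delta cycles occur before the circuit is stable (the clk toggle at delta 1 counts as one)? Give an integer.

4

t0.Δ0 f=0 clk=0 a=0 e=1 g=1 b=1 d=0 c=0
t0.Δ1 f=0 clk=1 a=0 e=1 g=1 b=1 d=0 c=0
t0.Δ2 f=0 clk=1 a=1 e=1 g=1 b=1 d=0 c=0
t0.Δ3 f=1 clk=1 a=1 e=1 g=1 b=1 d=0 c=0
t0.Δ4 f=1 clk=1 a=1 e=0 g=1 b=1 d=0 c=0
t0.Δ5 f=1 clk=1 a=1 e=0 g=0 b=1 d=0 c=0
t0.Δ6 f=1 clk=1 a=1 e=0 g=0 b=0 d=0 c=0
t1.Δ0 f=1 clk=1 a=1 e=0 g=0 b=0 d=0 c=0
t1.Δ1 f=1 clk=0 a=1 e=0 g=0 b=0 d=0 c=0
t2.Δ0 f=1 clk=0 a=1 e=0 g=0 b=0 d=0 c=0
t2.Δ1 f=1 clk=1 a=1 e=0 g=0 b=0 d=0 c=0
t2.Δ2 f=1 clk=1 a=1 e=0 g=0 b=0 d=0 c=1
t2.Δ3 f=1 clk=1 a=1 e=0 g=1 b=1 d=0 c=1
t2.Δ4 f=1 clk=1 a=1 e=0 g=1 b=0 d=0 c=1
t3.Δ0 f=1 clk=1 a=1 e=0 g=1 b=0 d=0 c=1
t3.Δ1 f=1 clk=0 a=1 e=0 g=1 b=0 d=0 c=1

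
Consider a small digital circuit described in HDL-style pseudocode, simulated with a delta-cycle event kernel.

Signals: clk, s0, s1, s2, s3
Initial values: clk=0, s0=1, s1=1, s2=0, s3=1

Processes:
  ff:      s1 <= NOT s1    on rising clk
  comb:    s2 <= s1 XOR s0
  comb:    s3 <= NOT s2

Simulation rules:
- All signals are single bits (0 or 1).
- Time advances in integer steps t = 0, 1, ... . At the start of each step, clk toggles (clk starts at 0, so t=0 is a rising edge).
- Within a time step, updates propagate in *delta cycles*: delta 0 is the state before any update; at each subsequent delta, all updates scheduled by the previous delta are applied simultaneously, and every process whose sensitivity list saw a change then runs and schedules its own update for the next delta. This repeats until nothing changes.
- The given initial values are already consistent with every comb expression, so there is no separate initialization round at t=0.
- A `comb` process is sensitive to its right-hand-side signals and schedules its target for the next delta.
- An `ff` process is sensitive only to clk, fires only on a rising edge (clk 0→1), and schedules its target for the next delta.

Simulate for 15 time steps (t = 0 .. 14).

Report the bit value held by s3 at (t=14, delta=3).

t=0 Δ0: clk=0 s2=0 s1=1 s0=1 s3=1
  Δ1: clk:0→1
  Δ2: s1:1→0
  Δ3: s2:0→1
  Δ4: s3:1→0
  (4Δ to stable)
t=1 Δ0: clk=1 s2=1 s1=0 s0=1 s3=0
  Δ1: clk:1→0
  (1Δ to stable)
t=2 Δ0: clk=0 s2=1 s1=0 s0=1 s3=0
  Δ1: clk:0→1
  Δ2: s1:0→1
  Δ3: s2:1→0
  Δ4: s3:0→1
  (4Δ to stable)
t=3 Δ0: clk=1 s2=0 s1=1 s0=1 s3=1
  Δ1: clk:1→0
  (1Δ to stable)
t=4 Δ0: clk=0 s2=0 s1=1 s0=1 s3=1
  Δ1: clk:0→1
  Δ2: s1:1→0
  Δ3: s2:0→1
  Δ4: s3:1→0
  (4Δ to stable)
t=5 Δ0: clk=1 s2=1 s1=0 s0=1 s3=0
  Δ1: clk:1→0
  (1Δ to stable)
t=6 Δ0: clk=0 s2=1 s1=0 s0=1 s3=0
  Δ1: clk:0→1
  Δ2: s1:0→1
  Δ3: s2:1→0
  Δ4: s3:0→1
  (4Δ to stable)
t=7 Δ0: clk=1 s2=0 s1=1 s0=1 s3=1
  Δ1: clk:1→0
  (1Δ to stable)
t=8 Δ0: clk=0 s2=0 s1=1 s0=1 s3=1
  Δ1: clk:0→1
  Δ2: s1:1→0
  Δ3: s2:0→1
  Δ4: s3:1→0
  (4Δ to stable)
t=9 Δ0: clk=1 s2=1 s1=0 s0=1 s3=0
  Δ1: clk:1→0
  (1Δ to stable)
t=10 Δ0: clk=0 s2=1 s1=0 s0=1 s3=0
  Δ1: clk:0→1
  Δ2: s1:0→1
  Δ3: s2:1→0
  Δ4: s3:0→1
  (4Δ to stable)
t=11 Δ0: clk=1 s2=0 s1=1 s0=1 s3=1
  Δ1: clk:1→0
  (1Δ to stable)
t=12 Δ0: clk=0 s2=0 s1=1 s0=1 s3=1
  Δ1: clk:0→1
  Δ2: s1:1→0
  Δ3: s2:0→1
  Δ4: s3:1→0
  (4Δ to stable)
t=13 Δ0: clk=1 s2=1 s1=0 s0=1 s3=0
  Δ1: clk:1→0
  (1Δ to stable)
t=14 Δ0: clk=0 s2=1 s1=0 s0=1 s3=0
  Δ1: clk:0→1
  Δ2: s1:0→1
  Δ3: s2:1→0
  Δ4: s3:0→1
  (4Δ to stable)

0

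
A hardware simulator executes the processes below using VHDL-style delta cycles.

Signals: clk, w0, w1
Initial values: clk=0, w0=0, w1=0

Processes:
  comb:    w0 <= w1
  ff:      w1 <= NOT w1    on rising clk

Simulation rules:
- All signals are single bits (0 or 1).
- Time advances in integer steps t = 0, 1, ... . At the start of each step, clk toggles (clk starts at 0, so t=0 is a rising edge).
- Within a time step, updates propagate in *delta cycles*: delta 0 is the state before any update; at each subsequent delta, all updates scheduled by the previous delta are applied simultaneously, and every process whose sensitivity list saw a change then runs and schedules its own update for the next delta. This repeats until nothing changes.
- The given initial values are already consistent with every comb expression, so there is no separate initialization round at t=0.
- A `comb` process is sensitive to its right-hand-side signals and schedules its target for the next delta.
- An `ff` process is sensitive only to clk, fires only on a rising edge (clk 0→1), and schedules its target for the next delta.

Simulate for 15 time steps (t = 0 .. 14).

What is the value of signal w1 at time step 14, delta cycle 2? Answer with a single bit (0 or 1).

t0.Δ0 clk=0 w0=0 w1=0
t0.Δ1 clk=1 w0=0 w1=0
t0.Δ2 clk=1 w0=0 w1=1
t0.Δ3 clk=1 w0=1 w1=1
t1.Δ0 clk=1 w0=1 w1=1
t1.Δ1 clk=0 w0=1 w1=1
t2.Δ0 clk=0 w0=1 w1=1
t2.Δ1 clk=1 w0=1 w1=1
t2.Δ2 clk=1 w0=1 w1=0
t2.Δ3 clk=1 w0=0 w1=0
t3.Δ0 clk=1 w0=0 w1=0
t3.Δ1 clk=0 w0=0 w1=0
t4.Δ0 clk=0 w0=0 w1=0
t4.Δ1 clk=1 w0=0 w1=0
t4.Δ2 clk=1 w0=0 w1=1
t4.Δ3 clk=1 w0=1 w1=1
t5.Δ0 clk=1 w0=1 w1=1
t5.Δ1 clk=0 w0=1 w1=1
t6.Δ0 clk=0 w0=1 w1=1
t6.Δ1 clk=1 w0=1 w1=1
t6.Δ2 clk=1 w0=1 w1=0
t6.Δ3 clk=1 w0=0 w1=0
t7.Δ0 clk=1 w0=0 w1=0
t7.Δ1 clk=0 w0=0 w1=0
t8.Δ0 clk=0 w0=0 w1=0
t8.Δ1 clk=1 w0=0 w1=0
t8.Δ2 clk=1 w0=0 w1=1
t8.Δ3 clk=1 w0=1 w1=1
t9.Δ0 clk=1 w0=1 w1=1
t9.Δ1 clk=0 w0=1 w1=1
t10.Δ0 clk=0 w0=1 w1=1
t10.Δ1 clk=1 w0=1 w1=1
t10.Δ2 clk=1 w0=1 w1=0
t10.Δ3 clk=1 w0=0 w1=0
t11.Δ0 clk=1 w0=0 w1=0
t11.Δ1 clk=0 w0=0 w1=0
t12.Δ0 clk=0 w0=0 w1=0
t12.Δ1 clk=1 w0=0 w1=0
t12.Δ2 clk=1 w0=0 w1=1
t12.Δ3 clk=1 w0=1 w1=1
t13.Δ0 clk=1 w0=1 w1=1
t13.Δ1 clk=0 w0=1 w1=1
t14.Δ0 clk=0 w0=1 w1=1
t14.Δ1 clk=1 w0=1 w1=1
t14.Δ2 clk=1 w0=1 w1=0
t14.Δ3 clk=1 w0=0 w1=0

0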